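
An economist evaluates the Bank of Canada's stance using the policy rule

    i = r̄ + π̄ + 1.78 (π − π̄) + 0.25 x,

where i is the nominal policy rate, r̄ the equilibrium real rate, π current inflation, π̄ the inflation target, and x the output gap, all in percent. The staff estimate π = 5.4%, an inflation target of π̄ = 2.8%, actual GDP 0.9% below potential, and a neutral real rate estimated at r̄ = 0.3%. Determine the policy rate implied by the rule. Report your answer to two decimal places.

Output 0.9% below potential → x = -0.9.
i = 0.3 + 2.8 + 1.78 × (5.4 − 2.8) + 0.25 × (-0.9)
   = 0.3 + 2.8 + 4.628 − 0.225 = 7.50

7.50%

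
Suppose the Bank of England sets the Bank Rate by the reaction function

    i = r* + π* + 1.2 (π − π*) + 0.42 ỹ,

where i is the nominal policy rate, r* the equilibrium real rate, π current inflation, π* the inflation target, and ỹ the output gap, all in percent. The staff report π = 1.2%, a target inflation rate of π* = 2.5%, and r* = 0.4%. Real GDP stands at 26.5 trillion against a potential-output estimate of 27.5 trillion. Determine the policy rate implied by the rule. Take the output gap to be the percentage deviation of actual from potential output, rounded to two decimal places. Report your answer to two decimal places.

Output gap = 100 × (26.5 − 27.5) / 27.5 = -3.64%.
i = 0.40 + 2.50 + 1.2 × (1.20 − 2.50) + 0.42 × (-3.64)
   = 0.40 + 2.5 − 1.56 − 1.5288 = -0.19

-0.19%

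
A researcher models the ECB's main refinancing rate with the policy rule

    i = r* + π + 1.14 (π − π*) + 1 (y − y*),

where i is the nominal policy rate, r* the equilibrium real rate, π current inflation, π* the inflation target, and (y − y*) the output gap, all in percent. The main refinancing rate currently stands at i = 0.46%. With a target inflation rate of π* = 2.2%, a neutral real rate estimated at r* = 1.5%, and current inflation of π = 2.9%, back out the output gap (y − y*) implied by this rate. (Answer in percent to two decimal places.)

1 (y − y*) = 0.46 − 1.5 − 2.9 − 1.14 × (2.9 − 2.2) = -4.738
(y − y*) = -4.738 / 1 = -4.74

-4.74%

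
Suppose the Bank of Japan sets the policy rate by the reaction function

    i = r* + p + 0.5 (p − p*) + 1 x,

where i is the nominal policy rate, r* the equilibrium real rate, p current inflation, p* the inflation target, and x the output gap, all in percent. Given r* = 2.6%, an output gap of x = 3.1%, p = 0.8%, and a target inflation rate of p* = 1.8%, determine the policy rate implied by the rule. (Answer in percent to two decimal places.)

i = 2.6 + 0.8 + 0.5 × (0.8 − 1.8) + 1 × 3.1
   = 2.6 + 0.8 − 0.5 + 3.1 = 6.00

6.00%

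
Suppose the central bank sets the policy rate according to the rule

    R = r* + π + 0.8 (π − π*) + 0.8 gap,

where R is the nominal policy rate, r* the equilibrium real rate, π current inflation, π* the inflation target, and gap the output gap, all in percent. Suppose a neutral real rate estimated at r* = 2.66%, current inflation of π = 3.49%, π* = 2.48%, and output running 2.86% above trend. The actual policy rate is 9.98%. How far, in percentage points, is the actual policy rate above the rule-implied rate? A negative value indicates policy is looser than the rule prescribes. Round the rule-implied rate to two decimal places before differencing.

Output 2.86% above potential → gap = 2.86.
R = 2.66 + 3.49 + 0.8 × (3.49 − 2.48) + 0.8 × 2.86
   = 2.66 + 3.49 + 0.808 + 2.288 = 9.25
Deviation = 9.98 − 9.25 = 0.73 pp.

0.73 pp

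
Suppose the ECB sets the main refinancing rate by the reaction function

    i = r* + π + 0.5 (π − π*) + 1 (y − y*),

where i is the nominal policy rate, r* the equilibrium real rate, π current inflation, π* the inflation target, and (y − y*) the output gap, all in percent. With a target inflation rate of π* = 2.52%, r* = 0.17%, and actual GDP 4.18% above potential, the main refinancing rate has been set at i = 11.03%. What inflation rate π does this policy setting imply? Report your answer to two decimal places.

Output 4.18% above potential → (y − y*) = 4.18.
Collecting π: i = r* + (1 + 0.5) π − 0.5 π* + 1 (y − y*)
1.5 π = 11.03 − 0.17 + 0.5 × 2.52 − 1 × 4.18 = 7.94
π = 7.94 / 1.5 = 5.29

5.29%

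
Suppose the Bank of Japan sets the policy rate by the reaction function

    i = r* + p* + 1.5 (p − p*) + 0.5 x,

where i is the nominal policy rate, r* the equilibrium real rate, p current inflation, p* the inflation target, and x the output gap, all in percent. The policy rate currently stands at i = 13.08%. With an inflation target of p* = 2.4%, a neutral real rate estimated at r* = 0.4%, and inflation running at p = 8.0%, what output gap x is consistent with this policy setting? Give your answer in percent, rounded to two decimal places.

3.76%

0.5 x = 13.08 − 0.4 − 2.4 − 1.5 × (8.0 − 2.4) = 1.88
x = 1.88 / 0.5 = 3.76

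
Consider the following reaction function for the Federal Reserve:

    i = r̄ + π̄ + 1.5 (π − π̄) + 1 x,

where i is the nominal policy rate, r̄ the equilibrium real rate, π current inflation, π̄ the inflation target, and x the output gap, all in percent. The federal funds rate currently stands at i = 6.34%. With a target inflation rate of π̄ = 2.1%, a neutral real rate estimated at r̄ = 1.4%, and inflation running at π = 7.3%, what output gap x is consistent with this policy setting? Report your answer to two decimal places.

-4.96%

1 x = 6.34 − 1.4 − 2.1 − 1.5 × (7.3 − 2.1) = -4.96
x = -4.96 / 1 = -4.96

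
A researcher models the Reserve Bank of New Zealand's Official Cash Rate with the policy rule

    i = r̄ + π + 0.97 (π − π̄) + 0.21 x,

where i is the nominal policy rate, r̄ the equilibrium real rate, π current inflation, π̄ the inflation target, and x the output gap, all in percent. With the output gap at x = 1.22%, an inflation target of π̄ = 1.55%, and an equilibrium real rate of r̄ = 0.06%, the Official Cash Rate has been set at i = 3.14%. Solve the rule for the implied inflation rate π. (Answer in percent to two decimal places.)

2.20%

Collecting π: i = r̄ + (1 + 0.97) π − 0.97 π̄ + 0.21 x
1.97 π = 3.14 − 0.06 + 0.97 × 1.55 − 0.21 × 1.22 = 4.3273
π = 4.3273 / 1.97 = 2.20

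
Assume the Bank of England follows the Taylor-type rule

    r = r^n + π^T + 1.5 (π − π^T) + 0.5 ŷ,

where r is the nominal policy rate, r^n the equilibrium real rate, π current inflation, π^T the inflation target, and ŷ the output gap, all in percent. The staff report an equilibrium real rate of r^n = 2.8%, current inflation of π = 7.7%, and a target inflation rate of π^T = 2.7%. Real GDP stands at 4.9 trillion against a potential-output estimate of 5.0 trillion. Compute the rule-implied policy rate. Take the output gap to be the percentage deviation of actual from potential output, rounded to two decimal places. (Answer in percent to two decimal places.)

Output gap = 100 × (4.9 − 5.0) / 5.0 = -2.00%.
r = 2.80 + 2.70 + 1.5 × (7.70 − 2.70) + 0.5 × (-2.00)
   = 2.80 + 2.7 + 7.5 − 1 = 12.00

12.00%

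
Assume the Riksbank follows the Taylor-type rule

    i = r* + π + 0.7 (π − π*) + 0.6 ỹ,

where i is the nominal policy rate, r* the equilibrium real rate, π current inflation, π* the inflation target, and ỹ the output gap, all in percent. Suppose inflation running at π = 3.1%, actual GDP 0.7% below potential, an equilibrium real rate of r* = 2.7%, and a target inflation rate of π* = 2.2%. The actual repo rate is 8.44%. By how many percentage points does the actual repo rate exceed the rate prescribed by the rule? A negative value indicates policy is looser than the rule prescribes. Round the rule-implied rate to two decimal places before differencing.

Output 0.7% below potential → ỹ = -0.7.
i = 2.7 + 3.1 + 0.7 × (3.1 − 2.2) + 0.6 × (-0.7)
   = 2.7 + 3.1 + 0.63 − 0.42 = 6.01
Deviation = 8.44 − 6.01 = 2.43 pp.

2.43 pp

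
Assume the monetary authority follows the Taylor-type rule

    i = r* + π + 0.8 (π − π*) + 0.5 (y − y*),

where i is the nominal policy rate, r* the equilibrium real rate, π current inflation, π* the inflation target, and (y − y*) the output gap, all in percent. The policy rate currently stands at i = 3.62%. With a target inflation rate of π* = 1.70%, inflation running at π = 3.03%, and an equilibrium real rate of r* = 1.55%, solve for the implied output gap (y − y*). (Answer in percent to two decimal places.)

-4.05%

0.5 (y − y*) = 3.62 − 1.55 − 3.03 − 0.8 × (3.03 − 1.70) = -2.024
(y − y*) = -2.024 / 0.5 = -4.05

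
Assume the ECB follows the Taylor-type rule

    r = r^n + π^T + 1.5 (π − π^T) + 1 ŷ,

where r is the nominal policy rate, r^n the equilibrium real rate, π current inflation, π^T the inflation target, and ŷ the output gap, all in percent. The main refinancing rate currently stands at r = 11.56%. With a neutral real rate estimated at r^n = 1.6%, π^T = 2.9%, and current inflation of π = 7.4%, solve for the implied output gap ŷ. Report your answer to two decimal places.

0.31%

1 ŷ = 11.56 − 1.6 − 2.9 − 1.5 × (7.4 − 2.9) = 0.31
ŷ = 0.31 / 1 = 0.31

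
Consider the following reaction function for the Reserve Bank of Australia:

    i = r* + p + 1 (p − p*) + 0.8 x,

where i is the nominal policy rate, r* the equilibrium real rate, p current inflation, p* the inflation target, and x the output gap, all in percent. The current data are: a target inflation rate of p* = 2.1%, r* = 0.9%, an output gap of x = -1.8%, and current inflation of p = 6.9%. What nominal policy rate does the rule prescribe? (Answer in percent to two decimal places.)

11.16%

i = 0.9 + 6.9 + 1 × (6.9 − 2.1) + 0.8 × (-1.8)
   = 0.9 + 6.9 + 4.8 − 1.44 = 11.16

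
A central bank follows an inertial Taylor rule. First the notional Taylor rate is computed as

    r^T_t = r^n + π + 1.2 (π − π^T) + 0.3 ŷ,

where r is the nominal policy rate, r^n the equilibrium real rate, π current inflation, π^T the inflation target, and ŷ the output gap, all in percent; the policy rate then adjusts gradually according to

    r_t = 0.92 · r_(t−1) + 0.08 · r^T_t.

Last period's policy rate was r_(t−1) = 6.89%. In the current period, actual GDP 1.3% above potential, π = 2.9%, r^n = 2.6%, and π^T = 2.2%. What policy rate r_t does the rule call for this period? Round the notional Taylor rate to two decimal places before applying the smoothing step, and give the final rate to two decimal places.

Output 1.3% above potential → ŷ = 1.3.
r^T_t = 2.6 + 2.9 + 1.2 × (2.9 − 2.2) + 0.3 × 1.3
   = 2.6 + 2.9 + 0.84 + 0.39 = 6.73
r_t = 0.92 × 6.89 + 0.08 × 6.73 = 6.3388 + 0.5384 = 6.88

6.88%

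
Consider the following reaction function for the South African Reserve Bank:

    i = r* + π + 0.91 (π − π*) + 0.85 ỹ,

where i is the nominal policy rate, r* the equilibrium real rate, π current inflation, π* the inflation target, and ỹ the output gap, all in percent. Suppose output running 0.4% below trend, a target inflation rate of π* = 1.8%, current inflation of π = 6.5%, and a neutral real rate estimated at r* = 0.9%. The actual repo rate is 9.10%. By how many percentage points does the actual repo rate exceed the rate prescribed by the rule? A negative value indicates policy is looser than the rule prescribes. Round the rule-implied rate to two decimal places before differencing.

Output 0.4% below potential → ỹ = -0.4.
i = 0.9 + 6.5 + 0.91 × (6.5 − 1.8) + 0.85 × (-0.4)
   = 0.9 + 6.5 + 4.277 − 0.34 = 11.34
Deviation = 9.10 − 11.34 = -2.24 pp.

-2.24 pp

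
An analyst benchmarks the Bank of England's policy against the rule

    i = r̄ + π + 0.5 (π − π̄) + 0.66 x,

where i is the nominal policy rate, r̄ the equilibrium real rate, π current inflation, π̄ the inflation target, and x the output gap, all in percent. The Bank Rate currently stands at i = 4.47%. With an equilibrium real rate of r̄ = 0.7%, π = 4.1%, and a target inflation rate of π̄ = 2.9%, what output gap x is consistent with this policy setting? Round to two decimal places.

-1.41%

0.66 x = 4.47 − 0.7 − 4.1 − 0.5 × (4.1 − 2.9) = -0.93
x = -0.93 / 0.66 = -1.41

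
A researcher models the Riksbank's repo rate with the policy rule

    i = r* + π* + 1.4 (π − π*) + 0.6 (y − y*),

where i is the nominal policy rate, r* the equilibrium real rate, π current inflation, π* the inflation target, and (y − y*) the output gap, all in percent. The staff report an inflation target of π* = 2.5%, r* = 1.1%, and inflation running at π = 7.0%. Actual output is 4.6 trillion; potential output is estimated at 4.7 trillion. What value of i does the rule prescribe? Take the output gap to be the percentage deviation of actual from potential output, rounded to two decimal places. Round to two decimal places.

Output gap = 100 × (4.6 − 4.7) / 4.7 = -2.13%.
i = 1.10 + 2.50 + 1.4 × (7.00 − 2.50) + 0.6 × (-2.13)
   = 1.10 + 2.5 + 6.3 − 1.278 = 8.62

8.62%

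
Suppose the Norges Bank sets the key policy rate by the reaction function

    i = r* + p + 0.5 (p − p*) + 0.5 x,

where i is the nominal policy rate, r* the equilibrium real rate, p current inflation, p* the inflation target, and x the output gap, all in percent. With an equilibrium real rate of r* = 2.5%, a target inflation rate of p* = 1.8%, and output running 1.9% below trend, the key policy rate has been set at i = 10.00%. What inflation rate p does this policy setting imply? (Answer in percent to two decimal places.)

Output 1.9% below potential → x = -1.9.
Collecting p: i = r* + (1 + 0.5) p − 0.5 p* + 0.5 x
1.5 p = 10.00 − 2.5 + 0.5 × 1.8 − 0.5 × (-1.9) = 9.35
p = 9.35 / 1.5 = 6.23

6.23%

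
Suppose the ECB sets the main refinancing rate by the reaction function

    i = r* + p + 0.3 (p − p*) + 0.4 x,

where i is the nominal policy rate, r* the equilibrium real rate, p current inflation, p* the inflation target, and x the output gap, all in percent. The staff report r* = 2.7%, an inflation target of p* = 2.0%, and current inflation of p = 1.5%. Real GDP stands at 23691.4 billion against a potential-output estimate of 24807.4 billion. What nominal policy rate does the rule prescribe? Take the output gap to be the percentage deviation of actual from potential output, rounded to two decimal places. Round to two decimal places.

2.25%

Output gap = 100 × (23691.4 − 24807.4) / 24807.4 = -4.50%.
i = 2.70 + 1.50 + 0.3 × (1.50 − 2.00) + 0.4 × (-4.50)
   = 2.70 + 1.5 − 0.15 − 1.8 = 2.25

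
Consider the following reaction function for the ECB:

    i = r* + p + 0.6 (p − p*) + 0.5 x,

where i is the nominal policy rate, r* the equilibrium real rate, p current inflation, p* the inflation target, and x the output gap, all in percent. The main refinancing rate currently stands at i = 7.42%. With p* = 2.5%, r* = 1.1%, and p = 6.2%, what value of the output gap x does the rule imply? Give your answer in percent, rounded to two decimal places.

0.5 x = 7.42 − 1.1 − 6.2 − 0.6 × (6.2 − 2.5) = -2.1
x = -2.1 / 0.5 = -4.20

-4.20%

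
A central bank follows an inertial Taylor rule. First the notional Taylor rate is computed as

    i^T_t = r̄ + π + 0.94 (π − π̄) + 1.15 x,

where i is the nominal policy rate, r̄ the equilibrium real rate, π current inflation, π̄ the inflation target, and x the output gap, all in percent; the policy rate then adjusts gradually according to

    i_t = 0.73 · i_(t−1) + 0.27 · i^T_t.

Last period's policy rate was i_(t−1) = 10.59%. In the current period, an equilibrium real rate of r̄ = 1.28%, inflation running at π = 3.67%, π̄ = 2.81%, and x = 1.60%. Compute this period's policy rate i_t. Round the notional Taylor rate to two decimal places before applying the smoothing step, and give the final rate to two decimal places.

i^T_t = 1.28 + 3.67 + 0.94 × (3.67 − 2.81) + 1.15 × 1.60
   = 1.28 + 3.67 + 0.8084 + 1.84 = 7.60
i_t = 0.73 × 10.59 + 0.27 × 7.60 = 7.7307 + 2.052 = 9.78

9.78%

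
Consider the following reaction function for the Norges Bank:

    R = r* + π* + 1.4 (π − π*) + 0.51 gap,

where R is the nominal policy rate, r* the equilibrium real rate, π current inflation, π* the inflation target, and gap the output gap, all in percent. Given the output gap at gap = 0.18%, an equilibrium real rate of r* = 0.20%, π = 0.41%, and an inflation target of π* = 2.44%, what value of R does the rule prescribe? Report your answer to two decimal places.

-0.11%

R = 0.20 + 2.44 + 1.4 × (0.41 − 2.44) + 0.51 × 0.18
   = 0.20 + 2.44 − 2.842 + 0.0918 = -0.11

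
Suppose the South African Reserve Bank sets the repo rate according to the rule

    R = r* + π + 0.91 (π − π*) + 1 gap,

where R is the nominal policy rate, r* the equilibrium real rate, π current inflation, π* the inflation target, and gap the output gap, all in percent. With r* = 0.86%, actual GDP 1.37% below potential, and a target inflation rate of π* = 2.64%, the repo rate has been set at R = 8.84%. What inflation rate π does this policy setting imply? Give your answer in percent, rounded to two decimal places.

6.15%

Output 1.37% below potential → gap = -1.37.
Collecting π: R = r* + (1 + 0.91) π − 0.91 π* + 1 gap
1.91 π = 8.84 − 0.86 + 0.91 × 2.64 − 1 × (-1.37) = 11.7524
π = 11.7524 / 1.91 = 6.15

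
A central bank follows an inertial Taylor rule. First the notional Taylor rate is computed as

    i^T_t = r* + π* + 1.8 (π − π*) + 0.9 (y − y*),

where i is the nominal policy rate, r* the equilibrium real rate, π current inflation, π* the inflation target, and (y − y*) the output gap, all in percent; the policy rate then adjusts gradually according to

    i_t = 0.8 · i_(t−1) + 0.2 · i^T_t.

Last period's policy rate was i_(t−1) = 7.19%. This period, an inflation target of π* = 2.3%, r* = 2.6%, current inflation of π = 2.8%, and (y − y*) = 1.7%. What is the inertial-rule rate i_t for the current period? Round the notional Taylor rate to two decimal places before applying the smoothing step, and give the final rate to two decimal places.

7.22%

i^T_t = 2.6 + 2.3 + 1.8 × (2.8 − 2.3) + 0.9 × 1.7
   = 2.6 + 2.3 + 0.9 + 1.53 = 7.33
i_t = 0.8 × 7.19 + 0.2 × 7.33 = 5.752 + 1.466 = 7.22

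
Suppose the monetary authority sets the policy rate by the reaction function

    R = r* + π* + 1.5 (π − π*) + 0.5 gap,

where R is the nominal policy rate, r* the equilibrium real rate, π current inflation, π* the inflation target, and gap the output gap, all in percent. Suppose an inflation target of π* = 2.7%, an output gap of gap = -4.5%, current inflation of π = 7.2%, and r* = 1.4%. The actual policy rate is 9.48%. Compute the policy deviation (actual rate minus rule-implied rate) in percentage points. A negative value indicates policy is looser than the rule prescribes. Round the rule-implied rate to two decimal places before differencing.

0.88 pp

R = 1.4 + 2.7 + 1.5 × (7.2 − 2.7) + 0.5 × (-4.5)
   = 1.4 + 2.7 + 6.75 − 2.25 = 8.60
Deviation = 9.48 − 8.60 = 0.88 pp.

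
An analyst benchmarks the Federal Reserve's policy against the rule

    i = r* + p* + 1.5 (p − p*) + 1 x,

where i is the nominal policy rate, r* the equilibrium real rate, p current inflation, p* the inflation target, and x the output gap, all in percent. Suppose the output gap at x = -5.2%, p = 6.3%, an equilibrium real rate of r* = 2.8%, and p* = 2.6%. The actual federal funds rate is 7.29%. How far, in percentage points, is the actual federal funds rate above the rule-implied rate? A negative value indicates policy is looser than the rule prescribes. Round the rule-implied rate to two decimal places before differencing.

1.54 pp

i = 2.8 + 2.6 + 1.5 × (6.3 − 2.6) + 1 × (-5.2)
   = 2.8 + 2.6 + 5.55 − 5.2 = 5.75
Deviation = 7.29 − 5.75 = 1.54 pp.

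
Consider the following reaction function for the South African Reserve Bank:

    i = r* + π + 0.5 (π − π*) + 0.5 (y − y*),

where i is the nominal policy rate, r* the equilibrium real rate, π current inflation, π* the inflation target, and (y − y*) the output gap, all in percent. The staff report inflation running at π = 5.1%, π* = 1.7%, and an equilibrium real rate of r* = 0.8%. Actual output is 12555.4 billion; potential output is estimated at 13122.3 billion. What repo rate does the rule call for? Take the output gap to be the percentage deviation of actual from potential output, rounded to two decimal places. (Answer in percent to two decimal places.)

5.44%

Output gap = 100 × (12555.4 − 13122.3) / 13122.3 = -4.32%.
i = 0.80 + 5.10 + 0.5 × (5.10 − 1.70) + 0.5 × (-4.32)
   = 0.80 + 5.1 + 1.7 − 2.16 = 5.44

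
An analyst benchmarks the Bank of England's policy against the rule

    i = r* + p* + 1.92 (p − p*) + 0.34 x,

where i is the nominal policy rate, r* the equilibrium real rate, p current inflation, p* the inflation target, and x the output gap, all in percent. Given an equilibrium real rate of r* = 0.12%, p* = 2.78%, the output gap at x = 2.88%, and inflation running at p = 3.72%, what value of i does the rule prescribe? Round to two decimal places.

i = 0.12 + 2.78 + 1.92 × (3.72 − 2.78) + 0.34 × 2.88
   = 0.12 + 2.78 + 1.8048 + 0.9792 = 5.68

5.68%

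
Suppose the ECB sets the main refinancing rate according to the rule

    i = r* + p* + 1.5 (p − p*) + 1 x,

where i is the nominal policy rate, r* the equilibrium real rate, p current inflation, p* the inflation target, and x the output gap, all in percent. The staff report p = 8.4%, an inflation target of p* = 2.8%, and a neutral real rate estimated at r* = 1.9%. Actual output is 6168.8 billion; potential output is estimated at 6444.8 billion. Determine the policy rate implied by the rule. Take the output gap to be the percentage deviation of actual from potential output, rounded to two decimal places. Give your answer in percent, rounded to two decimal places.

8.82%

Output gap = 100 × (6168.8 − 6444.8) / 6444.8 = -4.28%.
i = 1.90 + 2.80 + 1.5 × (8.40 − 2.80) + 1 × (-4.28)
   = 1.90 + 2.8 + 8.4 − 4.28 = 8.82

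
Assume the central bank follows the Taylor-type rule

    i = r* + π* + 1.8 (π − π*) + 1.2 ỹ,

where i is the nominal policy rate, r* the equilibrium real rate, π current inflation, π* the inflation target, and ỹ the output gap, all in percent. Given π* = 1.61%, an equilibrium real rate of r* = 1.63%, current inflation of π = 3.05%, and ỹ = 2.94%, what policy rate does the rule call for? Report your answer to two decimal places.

9.36%

i = 1.63 + 1.61 + 1.8 × (3.05 − 1.61) + 1.2 × 2.94
   = 1.63 + 1.61 + 2.592 + 3.528 = 9.36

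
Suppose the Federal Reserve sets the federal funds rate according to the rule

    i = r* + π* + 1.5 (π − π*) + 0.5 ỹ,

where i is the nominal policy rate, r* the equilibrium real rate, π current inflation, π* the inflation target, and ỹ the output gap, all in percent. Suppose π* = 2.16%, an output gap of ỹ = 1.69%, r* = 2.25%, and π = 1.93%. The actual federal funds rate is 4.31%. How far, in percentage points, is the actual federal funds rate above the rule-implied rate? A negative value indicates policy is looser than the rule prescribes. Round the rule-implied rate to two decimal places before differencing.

-0.60 pp

i = 2.25 + 2.16 + 1.5 × (1.93 − 2.16) + 0.5 × 1.69
   = 2.25 + 2.16 − 0.345 + 0.845 = 4.91
Deviation = 4.31 − 4.91 = -0.60 pp.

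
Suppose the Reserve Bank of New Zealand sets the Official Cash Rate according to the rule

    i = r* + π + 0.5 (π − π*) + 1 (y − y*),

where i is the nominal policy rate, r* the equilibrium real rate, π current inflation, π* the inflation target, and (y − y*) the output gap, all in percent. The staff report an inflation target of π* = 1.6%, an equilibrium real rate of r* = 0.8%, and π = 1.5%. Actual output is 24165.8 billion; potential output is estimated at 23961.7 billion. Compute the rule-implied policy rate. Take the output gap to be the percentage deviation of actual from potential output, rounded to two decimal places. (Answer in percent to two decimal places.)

3.10%

Output gap = 100 × (24165.8 − 23961.7) / 23961.7 = 0.85%.
i = 0.80 + 1.50 + 0.5 × (1.50 − 1.60) + 1 × 0.85
   = 0.80 + 1.5 − 0.05 + 0.85 = 3.10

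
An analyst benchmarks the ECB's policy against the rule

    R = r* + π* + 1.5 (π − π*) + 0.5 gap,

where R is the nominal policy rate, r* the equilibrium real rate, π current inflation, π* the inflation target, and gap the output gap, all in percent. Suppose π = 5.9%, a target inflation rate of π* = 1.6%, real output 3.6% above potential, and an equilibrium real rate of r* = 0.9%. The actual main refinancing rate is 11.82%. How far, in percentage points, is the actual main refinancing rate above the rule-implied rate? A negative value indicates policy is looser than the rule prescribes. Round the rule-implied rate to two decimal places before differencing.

1.07 pp

Output 3.6% above potential → gap = 3.6.
R = 0.9 + 1.6 + 1.5 × (5.9 − 1.6) + 0.5 × 3.6
   = 0.9 + 1.6 + 6.45 + 1.8 = 10.75
Deviation = 11.82 − 10.75 = 1.07 pp.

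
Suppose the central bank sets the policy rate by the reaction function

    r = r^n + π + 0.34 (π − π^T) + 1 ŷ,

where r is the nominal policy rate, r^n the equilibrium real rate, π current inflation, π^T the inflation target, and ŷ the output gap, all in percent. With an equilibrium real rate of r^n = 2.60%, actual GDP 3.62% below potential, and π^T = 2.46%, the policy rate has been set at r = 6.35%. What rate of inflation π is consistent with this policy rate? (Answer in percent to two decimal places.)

Output 3.62% below potential → ŷ = -3.62.
Collecting π: r = r^n + (1 + 0.34) π − 0.34 π^T + 1 ŷ
1.34 π = 6.35 − 2.60 + 0.34 × 2.46 − 1 × (-3.62) = 8.2064
π = 8.2064 / 1.34 = 6.12

6.12%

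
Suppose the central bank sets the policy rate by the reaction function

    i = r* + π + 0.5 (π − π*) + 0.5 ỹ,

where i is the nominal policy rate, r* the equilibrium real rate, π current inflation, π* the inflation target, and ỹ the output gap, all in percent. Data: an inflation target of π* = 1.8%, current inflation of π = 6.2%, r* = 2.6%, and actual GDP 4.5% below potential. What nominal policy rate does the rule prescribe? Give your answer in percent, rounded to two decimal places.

Output 4.5% below potential → ỹ = -4.5.
i = 2.6 + 6.2 + 0.5 × (6.2 − 1.8) + 0.5 × (-4.5)
   = 2.6 + 6.2 + 2.2 − 2.25 = 8.75

8.75%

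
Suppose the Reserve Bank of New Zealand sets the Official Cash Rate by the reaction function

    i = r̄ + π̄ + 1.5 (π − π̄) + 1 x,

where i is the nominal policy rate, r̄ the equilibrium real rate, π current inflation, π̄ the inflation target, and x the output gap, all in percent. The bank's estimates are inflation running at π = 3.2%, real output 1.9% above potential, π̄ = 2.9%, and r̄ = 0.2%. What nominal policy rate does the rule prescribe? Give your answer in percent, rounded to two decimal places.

Output 1.9% above potential → x = 1.9.
i = 0.2 + 2.9 + 1.5 × (3.2 − 2.9) + 1 × 1.9
   = 0.2 + 2.9 + 0.45 + 1.9 = 5.45

5.45%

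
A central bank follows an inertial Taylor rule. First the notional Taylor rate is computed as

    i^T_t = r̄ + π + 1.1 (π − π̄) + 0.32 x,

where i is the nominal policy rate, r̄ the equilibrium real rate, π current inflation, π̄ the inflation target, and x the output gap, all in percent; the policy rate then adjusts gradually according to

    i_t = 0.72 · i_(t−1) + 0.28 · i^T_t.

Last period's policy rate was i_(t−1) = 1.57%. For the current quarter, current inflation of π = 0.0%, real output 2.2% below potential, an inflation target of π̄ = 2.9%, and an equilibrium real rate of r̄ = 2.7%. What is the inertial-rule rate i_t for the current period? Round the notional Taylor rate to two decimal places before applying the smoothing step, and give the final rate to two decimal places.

Output 2.2% below potential → x = -2.2.
i^T_t = 2.7 + 0.0 + 1.1 × (0.0 − 2.9) + 0.32 × (-2.2)
   = 2.7 + 0 − 3.19 − 0.704 = -1.19
i_t = 0.72 × 1.57 + 0.28 × (-1.19) = 1.1304 − 0.3332 = 0.80

0.80%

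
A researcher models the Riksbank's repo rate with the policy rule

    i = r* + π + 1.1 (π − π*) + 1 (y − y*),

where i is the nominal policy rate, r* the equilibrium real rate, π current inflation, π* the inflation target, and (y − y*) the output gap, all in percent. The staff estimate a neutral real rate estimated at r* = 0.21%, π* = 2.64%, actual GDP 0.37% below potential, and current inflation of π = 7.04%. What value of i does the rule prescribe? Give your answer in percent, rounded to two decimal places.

Output 0.37% below potential → (y − y*) = -0.37.
i = 0.21 + 7.04 + 1.1 × (7.04 − 2.64) + 1 × (-0.37)
   = 0.21 + 7.04 + 4.84 − 0.37 = 11.72

11.72%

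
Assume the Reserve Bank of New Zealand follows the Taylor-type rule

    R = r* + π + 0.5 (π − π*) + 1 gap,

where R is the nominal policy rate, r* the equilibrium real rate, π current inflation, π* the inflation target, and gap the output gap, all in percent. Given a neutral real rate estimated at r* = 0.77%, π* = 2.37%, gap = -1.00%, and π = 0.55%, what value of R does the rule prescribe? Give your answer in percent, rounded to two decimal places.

-0.59%

R = 0.77 + 0.55 + 0.5 × (0.55 − 2.37) + 1 × (-1.00)
   = 0.77 + 0.55 − 0.91 − 1 = -0.59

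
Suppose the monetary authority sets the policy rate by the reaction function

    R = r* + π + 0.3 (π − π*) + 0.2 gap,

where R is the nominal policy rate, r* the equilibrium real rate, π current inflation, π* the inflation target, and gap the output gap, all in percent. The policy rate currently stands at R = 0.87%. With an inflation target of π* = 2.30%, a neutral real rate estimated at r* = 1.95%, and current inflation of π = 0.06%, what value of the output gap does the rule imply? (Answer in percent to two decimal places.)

-2.34%

0.2 gap = 0.87 − 1.95 − 0.06 − 0.3 × (0.06 − 2.30) = -0.468
gap = -0.468 / 0.2 = -2.34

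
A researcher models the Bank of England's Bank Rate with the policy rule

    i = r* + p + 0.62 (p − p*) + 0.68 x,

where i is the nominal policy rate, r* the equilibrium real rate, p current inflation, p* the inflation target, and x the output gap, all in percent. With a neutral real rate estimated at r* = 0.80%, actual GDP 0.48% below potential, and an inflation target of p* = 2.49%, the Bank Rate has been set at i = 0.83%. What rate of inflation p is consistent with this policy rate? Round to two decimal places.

1.17%

Output 0.48% below potential → x = -0.48.
Collecting p: i = r* + (1 + 0.62) p − 0.62 p* + 0.68 x
1.62 p = 0.83 − 0.80 + 0.62 × 2.49 − 0.68 × (-0.48) = 1.9002
p = 1.9002 / 1.62 = 1.17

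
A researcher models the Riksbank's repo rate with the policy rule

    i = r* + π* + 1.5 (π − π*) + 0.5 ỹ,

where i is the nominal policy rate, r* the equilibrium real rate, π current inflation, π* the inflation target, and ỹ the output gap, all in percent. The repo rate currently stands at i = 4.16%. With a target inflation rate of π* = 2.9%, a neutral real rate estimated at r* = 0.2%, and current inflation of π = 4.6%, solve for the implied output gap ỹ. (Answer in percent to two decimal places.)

-2.98%

0.5 ỹ = 4.16 − 0.2 − 2.9 − 1.5 × (4.6 − 2.9) = -1.49
ỹ = -1.49 / 0.5 = -2.98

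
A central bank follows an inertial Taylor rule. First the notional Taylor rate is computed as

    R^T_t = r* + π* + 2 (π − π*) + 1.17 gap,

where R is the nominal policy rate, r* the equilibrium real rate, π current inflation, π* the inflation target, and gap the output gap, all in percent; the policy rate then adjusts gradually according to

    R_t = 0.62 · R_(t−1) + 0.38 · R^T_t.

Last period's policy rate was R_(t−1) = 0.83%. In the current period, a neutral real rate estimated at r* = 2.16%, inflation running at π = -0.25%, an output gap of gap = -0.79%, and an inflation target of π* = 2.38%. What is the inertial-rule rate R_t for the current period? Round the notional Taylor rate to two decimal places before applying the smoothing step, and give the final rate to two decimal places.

R^T_t = 2.16 + 2.38 + 2 × (-0.25 − 2.38) + 1.17 × (-0.79)
   = 2.16 + 2.38 − 5.26 − 0.9243 = -1.64
R_t = 0.62 × 0.83 + 0.38 × (-1.64) = 0.5146 − 0.6232 = -0.11

-0.11%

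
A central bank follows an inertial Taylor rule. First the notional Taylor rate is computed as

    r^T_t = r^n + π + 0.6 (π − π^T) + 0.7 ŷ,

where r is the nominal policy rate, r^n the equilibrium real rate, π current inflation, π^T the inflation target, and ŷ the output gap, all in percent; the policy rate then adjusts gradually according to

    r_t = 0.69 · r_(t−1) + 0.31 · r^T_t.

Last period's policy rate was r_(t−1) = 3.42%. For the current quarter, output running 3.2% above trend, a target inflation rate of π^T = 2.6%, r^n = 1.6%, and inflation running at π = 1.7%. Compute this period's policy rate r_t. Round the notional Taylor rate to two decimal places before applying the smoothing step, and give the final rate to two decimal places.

3.91%

Output 3.2% above potential → ŷ = 3.2.
r^T_t = 1.6 + 1.7 + 0.6 × (1.7 − 2.6) + 0.7 × 3.2
   = 1.6 + 1.7 − 0.54 + 2.24 = 5.00
r_t = 0.69 × 3.42 + 0.31 × 5.00 = 2.3598 + 1.55 = 3.91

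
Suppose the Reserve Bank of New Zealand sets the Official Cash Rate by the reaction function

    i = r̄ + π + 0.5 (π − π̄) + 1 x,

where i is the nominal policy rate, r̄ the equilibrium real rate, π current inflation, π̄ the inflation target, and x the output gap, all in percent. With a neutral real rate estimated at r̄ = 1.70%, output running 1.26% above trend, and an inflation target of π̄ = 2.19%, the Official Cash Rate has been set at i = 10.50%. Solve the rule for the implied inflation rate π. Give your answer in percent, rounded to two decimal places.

Output 1.26% above potential → x = 1.26.
Collecting π: i = r̄ + (1 + 0.5) π − 0.5 π̄ + 1 x
1.5 π = 10.50 − 1.70 + 0.5 × 2.19 − 1 × 1.26 = 8.635
π = 8.635 / 1.5 = 5.76

5.76%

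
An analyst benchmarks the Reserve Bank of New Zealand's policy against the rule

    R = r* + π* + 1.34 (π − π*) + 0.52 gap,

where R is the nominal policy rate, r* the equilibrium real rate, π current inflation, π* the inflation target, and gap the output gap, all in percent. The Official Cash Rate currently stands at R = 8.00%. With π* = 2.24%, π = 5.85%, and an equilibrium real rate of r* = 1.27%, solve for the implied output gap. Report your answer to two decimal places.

0.52 gap = 8.00 − 1.27 − 2.24 − 1.34 × (5.85 − 2.24) = -0.3474
gap = -0.3474 / 0.52 = -0.67

-0.67%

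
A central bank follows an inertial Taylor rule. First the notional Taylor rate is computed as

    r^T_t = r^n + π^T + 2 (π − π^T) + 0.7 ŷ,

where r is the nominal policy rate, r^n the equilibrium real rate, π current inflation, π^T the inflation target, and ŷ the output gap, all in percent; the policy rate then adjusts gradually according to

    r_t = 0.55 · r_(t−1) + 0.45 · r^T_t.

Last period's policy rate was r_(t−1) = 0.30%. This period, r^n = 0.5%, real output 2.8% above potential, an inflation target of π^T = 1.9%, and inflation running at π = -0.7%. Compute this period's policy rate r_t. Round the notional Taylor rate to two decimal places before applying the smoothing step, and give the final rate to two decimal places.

-0.21%

Output 2.8% above potential → ŷ = 2.8.
r^T_t = 0.5 + 1.9 + 2 × (-0.7 − 1.9) + 0.7 × 2.8
   = 0.5 + 1.9 − 5.2 + 1.96 = -0.84
r_t = 0.55 × 0.30 + 0.45 × (-0.84) = 0.165 − 0.378 = -0.21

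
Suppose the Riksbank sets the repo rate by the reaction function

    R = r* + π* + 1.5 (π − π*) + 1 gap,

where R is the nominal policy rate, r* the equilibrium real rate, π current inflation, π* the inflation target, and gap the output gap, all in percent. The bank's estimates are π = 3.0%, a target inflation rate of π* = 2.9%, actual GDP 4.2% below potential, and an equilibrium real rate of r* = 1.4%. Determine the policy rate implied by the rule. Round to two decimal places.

Output 4.2% below potential → gap = -4.2.
R = 1.4 + 2.9 + 1.5 × (3.0 − 2.9) + 1 × (-4.2)
   = 1.4 + 2.9 + 0.15 − 4.2 = 0.25

0.25%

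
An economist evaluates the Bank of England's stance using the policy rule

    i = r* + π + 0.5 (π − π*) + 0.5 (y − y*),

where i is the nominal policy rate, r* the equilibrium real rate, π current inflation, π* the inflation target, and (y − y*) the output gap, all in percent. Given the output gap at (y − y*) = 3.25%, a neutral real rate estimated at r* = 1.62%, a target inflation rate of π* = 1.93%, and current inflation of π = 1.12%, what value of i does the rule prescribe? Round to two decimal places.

i = 1.62 + 1.12 + 0.5 × (1.12 − 1.93) + 0.5 × 3.25
   = 1.62 + 1.12 − 0.405 + 1.625 = 3.96

3.96%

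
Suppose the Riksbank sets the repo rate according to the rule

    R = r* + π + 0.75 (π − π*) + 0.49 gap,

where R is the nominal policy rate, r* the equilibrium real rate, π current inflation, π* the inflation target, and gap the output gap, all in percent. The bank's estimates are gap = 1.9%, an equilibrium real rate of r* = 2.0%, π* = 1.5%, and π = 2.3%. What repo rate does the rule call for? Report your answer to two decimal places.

5.83%

R = 2.0 + 2.3 + 0.75 × (2.3 − 1.5) + 0.49 × 1.9
   = 2.0 + 2.3 + 0.6 + 0.931 = 5.83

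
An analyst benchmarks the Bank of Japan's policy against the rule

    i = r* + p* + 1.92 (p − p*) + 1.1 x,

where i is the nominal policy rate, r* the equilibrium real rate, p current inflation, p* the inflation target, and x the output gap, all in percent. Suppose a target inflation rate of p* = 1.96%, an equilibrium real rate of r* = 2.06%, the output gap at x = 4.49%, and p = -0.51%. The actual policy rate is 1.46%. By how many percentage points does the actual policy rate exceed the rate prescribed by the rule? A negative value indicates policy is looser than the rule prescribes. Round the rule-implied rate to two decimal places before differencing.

i = 2.06 + 1.96 + 1.92 × (-0.51 − 1.96) + 1.1 × 4.49
   = 2.06 + 1.96 − 4.7424 + 4.939 = 4.22
Deviation = 1.46 − 4.22 = -2.76 pp.

-2.76 pp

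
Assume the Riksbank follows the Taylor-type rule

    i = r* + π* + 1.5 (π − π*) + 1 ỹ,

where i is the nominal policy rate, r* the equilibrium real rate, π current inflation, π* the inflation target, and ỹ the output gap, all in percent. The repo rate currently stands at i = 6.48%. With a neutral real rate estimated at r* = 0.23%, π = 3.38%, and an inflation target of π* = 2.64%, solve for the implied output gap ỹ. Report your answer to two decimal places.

1 ỹ = 6.48 − 0.23 − 2.64 − 1.5 × (3.38 − 2.64) = 2.5
ỹ = 2.5 / 1 = 2.50

2.50%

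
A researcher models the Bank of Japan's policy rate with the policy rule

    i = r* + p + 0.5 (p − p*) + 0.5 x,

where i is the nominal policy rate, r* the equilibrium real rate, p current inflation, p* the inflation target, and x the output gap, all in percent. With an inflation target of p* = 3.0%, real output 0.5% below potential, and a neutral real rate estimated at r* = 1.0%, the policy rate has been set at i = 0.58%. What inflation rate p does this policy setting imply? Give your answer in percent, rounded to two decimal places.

0.89%

Output 0.5% below potential → x = -0.5.
Collecting p: i = r* + (1 + 0.5) p − 0.5 p* + 0.5 x
1.5 p = 0.58 − 1.0 + 0.5 × 3.0 − 0.5 × (-0.5) = 1.33
p = 1.33 / 1.5 = 0.89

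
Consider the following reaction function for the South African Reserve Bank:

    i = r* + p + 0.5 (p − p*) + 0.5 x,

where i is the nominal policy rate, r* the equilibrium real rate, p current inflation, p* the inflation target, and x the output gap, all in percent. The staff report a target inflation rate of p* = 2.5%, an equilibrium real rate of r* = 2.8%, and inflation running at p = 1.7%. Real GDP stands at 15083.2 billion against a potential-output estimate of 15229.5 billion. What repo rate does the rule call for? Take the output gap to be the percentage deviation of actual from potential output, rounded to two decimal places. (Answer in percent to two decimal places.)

Output gap = 100 × (15083.2 − 15229.5) / 15229.5 = -0.96%.
i = 2.80 + 1.70 + 0.5 × (1.70 − 2.50) + 0.5 × (-0.96)
   = 2.80 + 1.7 − 0.4 − 0.48 = 3.62

3.62%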